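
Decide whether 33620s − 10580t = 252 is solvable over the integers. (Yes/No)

No

By Bézout, 33620s − 10580t = 252 has integer solutions iff gcd(33620, 10580) | 252.
Euclid: 33620 = 3·10580 + 1880; 10580 = 5·1880 + 1180; 1880 = 1·1180 + 700; 1180 = 1·700 + 480; 700 = 1·480 + 220; 480 = 2·220 + 40; 220 = 5·40 + 20; 40 = 2·20 + 0. gcd = 20; 252 mod 20 = 12. No.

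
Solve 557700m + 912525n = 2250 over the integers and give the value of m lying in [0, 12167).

11110

Reduce mod 912525: 557700m ≡ 2250 (mod 912525). With g = gcd(557700, 912525) = 75 dividing 2250, divide through: 7436m ≡ 30 (mod 12167).
Since gcd(7436, 12167) = 1, m ≡ 30·(7436)⁻¹ ≡ 11110 (mod 12167). Smallest non-negative: 11110.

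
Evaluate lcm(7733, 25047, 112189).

lcm(7733, 25047) = 7733·25047/gcd = 193688451/11 = 17608041
lcm(17608041, 112189) = 17608041·112189/gcd = 1975428511749/11 = 179584410159

179584410159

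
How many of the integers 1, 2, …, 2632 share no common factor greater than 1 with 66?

66 = 2·3·11. Inclusion–exclusion on these primes:
2632 − ⌊2632/2⌋ − ⌊2632/3⌋ − ⌊2632/11⌋ + ⌊2632/6⌋ + ⌊2632/22⌋ + ⌊2632/33⌋ − ⌊2632/66⌋ = 797

797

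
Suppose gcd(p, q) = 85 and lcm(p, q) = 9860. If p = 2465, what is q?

340

Using pq = gcd(p,q)·lcm(p,q) = 85·9860 = 838100, we get q = 838100/2465 = 340.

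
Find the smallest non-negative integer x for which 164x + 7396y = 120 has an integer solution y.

587

Reduce mod 7396: 164x ≡ 120 (mod 7396). With g = gcd(164, 7396) = 4 dividing 120, divide through: 41x ≡ 30 (mod 1849).
Since gcd(41, 1849) = 1, x ≡ 30·(41)⁻¹ ≡ 587 (mod 1849). Smallest non-negative: 587.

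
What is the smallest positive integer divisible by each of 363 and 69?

363 = 3 · 11²; 69 = 3 · 23
max exponents: 3 · 11² · 23 = 8349

8349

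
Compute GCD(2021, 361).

1

2021 = 43 · 47
361 = 19²
Common: 1 = 1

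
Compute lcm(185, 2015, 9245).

185 = 5 · 37; 2015 = 5 · 13 · 31; 9245 = 5 · 43²
lcm takes max exponent of each prime: 5 · 13 · 31 · 37 · 43² = 137852195

137852195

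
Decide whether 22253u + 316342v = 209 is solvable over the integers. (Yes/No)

gcd(22253, 316342): 316342 = 14·22253 + 4800; 22253 = 4·4800 + 3053; 4800 = 1·3053 + 1747; 3053 = 1·1747 + 1306; 1747 = 1·1306 + 441; 1306 = 2·441 + 424; 441 = 1·424 + 17; 424 = 24·17 + 16; 17 = 1·16 + 1; 16 = 16·1 + 0 → 1
1 divides 209, so a solution exists.

Yes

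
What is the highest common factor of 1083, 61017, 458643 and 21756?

3

gcd(1083, 61017): 61017 = 56·1083 + 369; 1083 = 2·369 + 345; 369 = 1·345 + 24; 345 = 14·24 + 9; 24 = 2·9 + 6; 9 = 1·6 + 3; 6 = 2·3 + 0 → 3
gcd(3, 458643): 458643 = 152881·3 + 0 → 3
gcd(3, 21756): 21756 = 7252·3 + 0 → 3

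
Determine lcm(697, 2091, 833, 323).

697 = 17 · 41; 2091 = 3 · 17 · 41; 833 = 7² · 17; 323 = 17 · 19
lcm takes max exponent of each prime: 3 · 7² · 17 · 19 · 41 = 1946721

1946721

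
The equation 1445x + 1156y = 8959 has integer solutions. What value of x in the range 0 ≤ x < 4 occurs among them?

3

Reduce mod 1156: 1445x ≡ 8959 (mod 1156). With g = gcd(1445, 1156) = 289 dividing 8959, divide through: 5x ≡ 31 (mod 4).
Since gcd(5, 4) = 1, x ≡ 31·(5)⁻¹ ≡ 3 (mod 4). Smallest non-negative: 3.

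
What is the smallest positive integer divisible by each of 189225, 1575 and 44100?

189225 = 3² · 5² · 29²; 1575 = 3² · 5² · 7; 44100 = 2² · 3² · 5² · 7²
lcm takes max exponent of each prime: 2² · 3² · 5² · 7² · 29² = 37088100

37088100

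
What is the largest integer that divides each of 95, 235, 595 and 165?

5

gcd(95, 235): 235 = 2·95 + 45; 95 = 2·45 + 5; 45 = 9·5 + 0 → 5
gcd(5, 595): 595 = 119·5 + 0 → 5
gcd(5, 165): 165 = 33·5 + 0 → 5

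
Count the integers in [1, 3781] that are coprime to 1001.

2721

Prime factors of 1001: 7, 11, 13. Count integers ≤ 3781 divisible by none of them.
By inclusion–exclusion: 3781 − ⌊3781/7⌋ − ⌊3781/11⌋ − ⌊3781/13⌋ + ⌊3781/77⌋ + ⌊3781/91⌋ + ⌊3781/143⌋ − ⌊3781/1001⌋ = 2721.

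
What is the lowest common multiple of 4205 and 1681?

7068605

gcd first: 4205 = 2·1681 + 843; 1681 = 1·843 + 838; 843 = 1·838 + 5; 838 = 167·5 + 3; 5 = 1·3 + 2; 3 = 1·2 + 1; 2 = 2·1 + 0 → gcd = 1
lcm = 4205·1681/gcd = 7068605/1 = 7068605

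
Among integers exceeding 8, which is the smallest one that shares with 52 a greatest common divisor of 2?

Multiples of 2 above 8: 2·5, 2·6, … . Need the cofactor coprime to 52/2 = 26.
Checking s = 5, 6, … the first with gcd(s, 26) = 1 is s = 5, giving 10.

10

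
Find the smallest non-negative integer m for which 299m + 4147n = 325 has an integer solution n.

gcd(299, 4147) = 13 (Euclid: 4147 = 13·299 + 260; 299 = 1·260 + 39; 260 = 6·39 + 26; 39 = 1·26 + 13; 26 = 2·13 + 0), and 13 | 325.
Extended Euclid: 299·(111) + 4147·(-8) = 13. Scale by 25: m₀ = 2775.
General solution m = m₀ + 319t; reducing mod 319 gives m = 223 (and n = -16).

223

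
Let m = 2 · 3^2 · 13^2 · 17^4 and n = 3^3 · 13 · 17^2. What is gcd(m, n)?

33813

min exponent per shared prime: 3^2 · 13 · 17^2 = 33813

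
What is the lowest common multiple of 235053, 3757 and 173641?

lcm(235053, 3757) = 235053·3757/gcd = 883094121/13 = 67930317
lcm(67930317, 173641) = 67930317·173641/gcd = 11795488174197/13 = 907345244169

907345244169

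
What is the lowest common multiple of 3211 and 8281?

gcd first: 8281 = 2·3211 + 1859; 3211 = 1·1859 + 1352; 1859 = 1·1352 + 507; 1352 = 2·507 + 338; 507 = 1·338 + 169; 338 = 2·169 + 0 → gcd = 169
lcm = 3211·8281/gcd = 26590291/169 = 157339

157339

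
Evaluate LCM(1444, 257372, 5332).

123850752236

1444 = 2² · 19²; 257372 = 2² · 37² · 47; 5332 = 2² · 31 · 43
lcm takes max exponent of each prime: 2² · 19² · 31 · 37² · 43 · 47 = 123850752236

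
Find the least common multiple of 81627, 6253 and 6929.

123828159

lcm(81627, 6253) = 81627·6253/gcd = 510413631/169 = 3020199
lcm(3020199, 6929) = 3020199·6929/gcd = 20926958871/169 = 123828159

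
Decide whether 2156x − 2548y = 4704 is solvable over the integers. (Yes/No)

Yes

By Bézout, 2156x − 2548y = 4704 has integer solutions iff gcd(2156, 2548) | 4704.
Euclid: 2548 = 1·2156 + 392; 2156 = 5·392 + 196; 392 = 2·196 + 0. gcd = 196; 4704 mod 196 = 0. Yes.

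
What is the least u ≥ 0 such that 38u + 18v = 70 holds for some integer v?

gcd(38, 18) = 2 (Euclid: 38 = 2·18 + 2; 18 = 9·2 + 0), and 2 | 70.
Extended Euclid: 38·(1) + 18·(-2) = 2. Scale by 35: u₀ = 35.
General solution u = u₀ + 9t; reducing mod 9 gives u = 8 (and v = -13).

8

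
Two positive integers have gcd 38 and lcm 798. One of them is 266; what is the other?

a·b = gcd·lcm = 38·798 = 30324, so b = 30324/266 = 114.

114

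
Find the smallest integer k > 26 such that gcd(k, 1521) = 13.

52

gcd(k, 1521) = 13 forces 13 | k; write k = 13s. Then gcd(13s, 13·117) = 13·gcd(s, 117), so need gcd(s, 117) = 1.
13s > 26 gives s ≥ 3. The least s ≥ 3 coprime to 117 is 4, so k = 13·4 = 52.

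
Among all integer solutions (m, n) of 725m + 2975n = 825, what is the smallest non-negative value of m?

75

gcd(725, 2975) = 25 (Euclid: 2975 = 4·725 + 75; 725 = 9·75 + 50; 75 = 1·50 + 25; 50 = 2·25 + 0), and 25 | 825.
Extended Euclid: 725·(-41) + 2975·(10) = 25. Scale by 33: m₀ = -1353.
General solution m = m₀ + 119t; reducing mod 119 gives m = 75 (and n = -18).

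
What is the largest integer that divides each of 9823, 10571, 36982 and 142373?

11

gcd(9823, 10571): 10571 = 1·9823 + 748; 9823 = 13·748 + 99; 748 = 7·99 + 55; 99 = 1·55 + 44; 55 = 1·44 + 11; 44 = 4·11 + 0 → 11
gcd(11, 36982): 36982 = 3362·11 + 0 → 11
gcd(11, 142373): 142373 = 12943·11 + 0 → 11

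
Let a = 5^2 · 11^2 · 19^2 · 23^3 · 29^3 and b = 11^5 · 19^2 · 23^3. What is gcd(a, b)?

531466727

min exponent per shared prime: 11^2 · 19^2 · 23^3 = 531466727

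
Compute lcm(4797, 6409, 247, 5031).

4797 = 3² · 13 · 41; 6409 = 13 · 17 · 29; 247 = 13 · 19; 5031 = 3² · 13 · 43
lcm takes max exponent of each prime: 3² · 13 · 17 · 19 · 29 · 41 · 43 = 1932140457

1932140457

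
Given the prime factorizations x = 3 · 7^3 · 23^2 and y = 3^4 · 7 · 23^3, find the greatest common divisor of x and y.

11109

min exponent per shared prime: 3 · 7 · 23^2 = 11109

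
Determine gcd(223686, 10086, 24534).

gcd(223686, 10086): 223686 = 22·10086 + 1794; 10086 = 5·1794 + 1116; 1794 = 1·1116 + 678; 1116 = 1·678 + 438; 678 = 1·438 + 240; 438 = 1·240 + 198; 240 = 1·198 + 42; 198 = 4·42 + 30; 42 = 1·30 + 12; 30 = 2·12 + 6; 12 = 2·6 + 0 → 6
gcd(6, 24534): 24534 = 4089·6 + 0 → 6

6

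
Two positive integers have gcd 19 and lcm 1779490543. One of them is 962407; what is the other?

Using ab = gcd(a,b)·lcm(a,b) = 19·1779490543 = 33810320317, we get b = 33810320317/962407 = 35131.

35131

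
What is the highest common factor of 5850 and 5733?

Euclid: 5850 = 1·5733 + 117; 5733 = 49·117 + 0. Last nonzero remainder: 117.

117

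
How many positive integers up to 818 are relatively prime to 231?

425

231 = 3·7·11. Inclusion–exclusion on these primes:
818 − ⌊818/3⌋ − ⌊818/7⌋ − ⌊818/11⌋ + ⌊818/21⌋ + ⌊818/33⌋ + ⌊818/77⌋ − ⌊818/231⌋ = 425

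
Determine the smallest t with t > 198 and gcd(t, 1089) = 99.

Multiples of 99 above 198: 99·3, 99·4, … . Need the cofactor coprime to 1089/99 = 11.
Checking s = 3, 4, … the first with gcd(s, 11) = 1 is s = 3, giving 297.

297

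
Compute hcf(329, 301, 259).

7

gcd(329, 301): 329 = 1·301 + 28; 301 = 10·28 + 21; 28 = 1·21 + 7; 21 = 3·7 + 0 → 7
gcd(7, 259): 259 = 37·7 + 0 → 7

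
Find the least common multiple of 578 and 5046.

1458294

578 = 2 · 17²; 5046 = 2 · 3 · 29²
max exponents: 2 · 3 · 17² · 29² = 1458294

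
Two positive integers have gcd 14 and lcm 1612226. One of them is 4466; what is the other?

5054

m·n = gcd·lcm = 14·1612226 = 22571164, so n = 22571164/4466 = 5054.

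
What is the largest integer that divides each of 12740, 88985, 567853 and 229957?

gcd(12740, 88985): 88985 = 6·12740 + 12545; 12740 = 1·12545 + 195; 12545 = 64·195 + 65; 195 = 3·65 + 0 → 65
gcd(65, 567853): 567853 = 8736·65 + 13; 65 = 5·13 + 0 → 13
gcd(13, 229957): 229957 = 17689·13 + 0 → 13

13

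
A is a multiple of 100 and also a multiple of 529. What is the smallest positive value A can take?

52900

gcd first: 529 = 5·100 + 29; 100 = 3·29 + 13; 29 = 2·13 + 3; 13 = 4·3 + 1; 3 = 3·1 + 0 → gcd = 1
lcm = 100·529/gcd = 52900/1 = 52900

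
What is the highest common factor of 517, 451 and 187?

gcd(517, 451): 517 = 1·451 + 66; 451 = 6·66 + 55; 66 = 1·55 + 11; 55 = 5·11 + 0 → 11
gcd(11, 187): 187 = 17·11 + 0 → 11

11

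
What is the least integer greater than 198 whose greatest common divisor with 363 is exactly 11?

209

363 = 11·33. Any a with gcd(a, 363) = 11 is a multiple of 11, say 11s, with s coprime to 33.
Need s > 198/11, so s ≥ 19. First s ≥ 19 with gcd(s, 33) = 1 is s = 19. Thus a = 11·19 = 209.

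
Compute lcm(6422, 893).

gcd first: 6422 = 7·893 + 171; 893 = 5·171 + 38; 171 = 4·38 + 19; 38 = 2·19 + 0 → gcd = 19
lcm = 6422·893/gcd = 5734846/19 = 301834

301834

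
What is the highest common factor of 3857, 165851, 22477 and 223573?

gcd(3857, 165851): 165851 = 43·3857 + 0 → 3857
gcd(3857, 22477): 22477 = 5·3857 + 3192; 3857 = 1·3192 + 665; 3192 = 4·665 + 532; 665 = 1·532 + 133; 532 = 4·133 + 0 → 133
gcd(133, 223573): 223573 = 1681·133 + 0 → 133

133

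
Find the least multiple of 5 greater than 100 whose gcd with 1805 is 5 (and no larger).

105

gcd(k, 1805) = 5 forces 5 | k; write k = 5s. Then gcd(5s, 5·361) = 5·gcd(s, 361), so need gcd(s, 361) = 1.
5s > 100 gives s ≥ 21. The least s ≥ 21 coprime to 361 is 21, so k = 5·21 = 105.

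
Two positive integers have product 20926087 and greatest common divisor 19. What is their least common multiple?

For any two positive integers, gcd × lcm equals their product. Hence lcm = 20926087 / 19 = 1101373.

1101373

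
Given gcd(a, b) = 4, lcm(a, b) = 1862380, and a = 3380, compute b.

Using ab = gcd(a,b)·lcm(a,b) = 4·1862380 = 7449520, we get b = 7449520/3380 = 2204.

2204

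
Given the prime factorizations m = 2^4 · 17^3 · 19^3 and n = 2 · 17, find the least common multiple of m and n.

539172272

max exponent per prime: 2^4 · 17^3 · 19^3 = 539172272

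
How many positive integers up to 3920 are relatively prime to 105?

1792

105 = 3·5·7. Inclusion–exclusion on these primes:
3920 − ⌊3920/3⌋ − ⌊3920/5⌋ − ⌊3920/7⌋ + ⌊3920/15⌋ + ⌊3920/21⌋ + ⌊3920/35⌋ − ⌊3920/105⌋ = 1792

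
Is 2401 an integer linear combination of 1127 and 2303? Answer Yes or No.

Yes

gcd(1127, 2303): 2303 = 2·1127 + 49; 1127 = 23·49 + 0 → 49
49 divides 2401, so a solution exists.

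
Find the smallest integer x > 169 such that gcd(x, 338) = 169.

gcd(x, 338) = 169 forces 169 | x; write x = 169s. Then gcd(169s, 169·2) = 169·gcd(s, 2), so need gcd(s, 2) = 1.
169s > 169 gives s ≥ 2. The least s ≥ 2 coprime to 2 is 3, so x = 169·3 = 507.

507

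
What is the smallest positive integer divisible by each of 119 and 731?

gcd first: 731 = 6·119 + 17; 119 = 7·17 + 0 → gcd = 17
lcm = 119·731/gcd = 86989/17 = 5117

5117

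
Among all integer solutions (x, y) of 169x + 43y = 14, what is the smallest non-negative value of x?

Euclid: 169 = 3·43 + 40; 43 = 1·40 + 3; 40 = 13·3 + 1; 3 = 3·1 + 0 → gcd = 1; 14 = 1·14.
Back-substitution yields 169·(14) + 43·(-55) = 1, so one solution is x = 14·14 = 196, y = -55·14 = -770.
Solutions in x differ by 43/1 = 43; the one in [0, 43) is 196 mod 43 = 24.

24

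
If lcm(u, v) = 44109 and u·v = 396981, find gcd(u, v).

From gcd × lcm = uv: gcd = 396981 / 44109 = 9.

9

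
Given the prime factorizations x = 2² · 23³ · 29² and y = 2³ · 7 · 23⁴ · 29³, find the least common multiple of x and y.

max exponent per prime: 2³ · 7 · 23⁴ · 29³ = 382202360344

382202360344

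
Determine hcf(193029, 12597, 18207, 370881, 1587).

193029 = 3 · 37² · 47; 12597 = 3 · 13 · 17 · 19; 18207 = 3² · 7 · 17²; 370881 = 3² · 7² · 29²; 1587 = 3 · 23²
gcd takes min exponent of each prime: 3 = 3

3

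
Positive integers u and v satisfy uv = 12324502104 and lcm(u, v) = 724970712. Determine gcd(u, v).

17

From gcd × lcm = uv: gcd = 12324502104 / 724970712 = 17.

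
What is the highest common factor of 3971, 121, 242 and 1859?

11

3971 = 11 · 19²; 121 = 11²; 242 = 2 · 11²; 1859 = 11 · 13²
gcd takes min exponent of each prime: 11 = 11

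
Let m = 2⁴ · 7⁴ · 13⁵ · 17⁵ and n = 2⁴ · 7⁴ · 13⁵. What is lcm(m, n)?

20252260787320016

max exponent per prime: 2⁴ · 7⁴ · 13⁵ · 17⁵ = 20252260787320016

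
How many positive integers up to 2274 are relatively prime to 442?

988

442 = 2·13·17. Inclusion–exclusion on these primes:
2274 − ⌊2274/2⌋ − ⌊2274/13⌋ − ⌊2274/17⌋ + ⌊2274/26⌋ + ⌊2274/34⌋ + ⌊2274/221⌋ − ⌊2274/442⌋ = 988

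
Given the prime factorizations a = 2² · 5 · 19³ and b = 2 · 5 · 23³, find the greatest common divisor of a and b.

10

min exponent per shared prime: 2 · 5 = 10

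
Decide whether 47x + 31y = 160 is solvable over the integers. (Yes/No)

Yes

gcd(47, 31): 47 = 1·31 + 16; 31 = 1·16 + 15; 16 = 1·15 + 1; 15 = 15·1 + 0 → 1
1 divides 160, so a solution exists.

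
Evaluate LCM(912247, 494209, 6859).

lcm(912247, 494209) = 912247·494209/gcd = 450840677623/361 = 1248866143
lcm(1248866143, 6859) = 1248866143·6859/gcd = 8565972874837/6859 = 1248866143

1248866143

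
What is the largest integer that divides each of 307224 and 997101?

153

Euclid: 997101 = 3·307224 + 75429; 307224 = 4·75429 + 5508; 75429 = 13·5508 + 3825; 5508 = 1·3825 + 1683; 3825 = 2·1683 + 459; 1683 = 3·459 + 306; 459 = 1·306 + 153; 306 = 2·153 + 0. Last nonzero remainder: 153.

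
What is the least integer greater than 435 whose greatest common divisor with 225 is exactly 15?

465

225 = 15·15. Any x with gcd(x, 225) = 15 is a multiple of 15, say 15s, with s coprime to 15.
Need s > 435/15, so s ≥ 30. First s ≥ 30 with gcd(s, 15) = 1 is s = 31. Thus x = 15·31 = 465.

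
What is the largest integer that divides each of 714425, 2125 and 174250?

425

gcd(714425, 2125): 714425 = 336·2125 + 425; 2125 = 5·425 + 0 → 425
gcd(425, 174250): 174250 = 410·425 + 0 → 425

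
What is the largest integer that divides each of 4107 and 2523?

4107 = 3 · 37²
2523 = 3 · 29²
Common: 3 = 3

3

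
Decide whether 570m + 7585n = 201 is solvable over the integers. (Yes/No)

No

By Bézout, 570m + 7585n = 201 has integer solutions iff gcd(570, 7585) | 201.
Euclid: 7585 = 13·570 + 175; 570 = 3·175 + 45; 175 = 3·45 + 40; 45 = 1·40 + 5; 40 = 8·5 + 0. gcd = 5; 201 mod 5 = 1. No.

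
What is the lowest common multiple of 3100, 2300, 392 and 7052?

12318786200

lcm(3100, 2300) = 3100·2300/gcd = 7130000/100 = 71300
lcm(71300, 392) = 71300·392/gcd = 27949600/4 = 6987400
lcm(6987400, 7052) = 6987400·7052/gcd = 49275144800/4 = 12318786200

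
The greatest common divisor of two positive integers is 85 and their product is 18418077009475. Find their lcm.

For any two positive integers, gcd × lcm equals their product. Hence lcm = 18418077009475 / 85 = 216683258935.

216683258935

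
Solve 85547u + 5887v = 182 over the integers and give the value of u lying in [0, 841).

Euclid: 85547 = 14·5887 + 3129; 5887 = 1·3129 + 2758; 3129 = 1·2758 + 371; 2758 = 7·371 + 161; 371 = 2·161 + 49; 161 = 3·49 + 14; 49 = 3·14 + 7; 14 = 2·7 + 0 → gcd = 7; 182 = 7·26.
Back-substitution yields 85547·(365) + 5887·(-5304) = 7, so one solution is u = 365·26 = 9490, v = -5304·26 = -137904.
Solutions in u differ by 5887/7 = 841; the one in [0, 841) is 9490 mod 841 = 239.

239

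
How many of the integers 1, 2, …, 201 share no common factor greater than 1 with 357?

357 = 3·7·17. Inclusion–exclusion on these primes:
201 − ⌊201/3⌋ − ⌊201/7⌋ − ⌊201/17⌋ + ⌊201/21⌋ + ⌊201/51⌋ + ⌊201/119⌋ − ⌊201/357⌋ = 108

108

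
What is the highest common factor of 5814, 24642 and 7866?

5814 = 2 · 3² · 17 · 19; 24642 = 2 · 3² · 37²; 7866 = 2 · 3² · 19 · 23
gcd takes min exponent of each prime: 2 · 3² = 18

18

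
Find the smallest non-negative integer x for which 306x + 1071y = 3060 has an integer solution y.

Euclid: 1071 = 3·306 + 153; 306 = 2·153 + 0 → gcd = 153; 3060 = 153·20.
Back-substitution yields 306·(-3) + 1071·(1) = 153, so one solution is x = -3·20 = -60, y = 1·20 = 20.
Solutions in x differ by 1071/153 = 7; the one in [0, 7) is -60 mod 7 = 3.

3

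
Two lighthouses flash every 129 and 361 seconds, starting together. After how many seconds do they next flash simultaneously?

gcd first: 361 = 2·129 + 103; 129 = 1·103 + 26; 103 = 3·26 + 25; 26 = 1·25 + 1; 25 = 25·1 + 0 → gcd = 1
lcm = 129·361/gcd = 46569/1 = 46569

46569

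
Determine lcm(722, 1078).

gcd first: 1078 = 1·722 + 356; 722 = 2·356 + 10; 356 = 35·10 + 6; 10 = 1·6 + 4; 6 = 1·4 + 2; 4 = 2·2 + 0 → gcd = 2
lcm = 722·1078/gcd = 778316/2 = 389158

389158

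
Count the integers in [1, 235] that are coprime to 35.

161

Prime factors of 35: 5, 7. Count integers ≤ 235 divisible by none of them.
By inclusion–exclusion: 235 − ⌊235/5⌋ − ⌊235/7⌋ + ⌊235/35⌋ = 161.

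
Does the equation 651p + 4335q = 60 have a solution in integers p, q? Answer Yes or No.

Yes

By Bézout, 651p + 4335q = 60 has integer solutions iff gcd(651, 4335) | 60.
Euclid: 4335 = 6·651 + 429; 651 = 1·429 + 222; 429 = 1·222 + 207; 222 = 1·207 + 15; 207 = 13·15 + 12; 15 = 1·12 + 3; 12 = 4·3 + 0. gcd = 3; 60 mod 3 = 0. Yes.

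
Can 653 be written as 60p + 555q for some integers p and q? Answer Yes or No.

No

gcd(60, 555): 555 = 9·60 + 15; 60 = 4·15 + 0 → 15
15 does not divide 653, so a solution does not exist.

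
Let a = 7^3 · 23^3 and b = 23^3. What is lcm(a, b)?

4173281

max exponent per prime: 7^3 · 23^3 = 4173281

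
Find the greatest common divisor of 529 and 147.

1

529 = 23²
147 = 3 · 7²
Common: 1 = 1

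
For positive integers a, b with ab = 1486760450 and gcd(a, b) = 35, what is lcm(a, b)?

gcd·lcm = product, so lcm = 1486760450/35 = 42478870.

42478870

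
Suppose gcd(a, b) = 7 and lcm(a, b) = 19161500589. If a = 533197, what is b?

251559

a·b = gcd·lcm = 7·19161500589 = 134130504123, so b = 134130504123/533197 = 251559.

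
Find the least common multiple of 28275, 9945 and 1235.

lcm(28275, 9945) = 28275·9945/gcd = 281194875/195 = 1442025
lcm(1442025, 1235) = 1442025·1235/gcd = 1780900875/65 = 27398475

27398475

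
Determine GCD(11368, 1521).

11368 = 2³ · 7² · 29
1521 = 3² · 13²
Common: 1 = 1

1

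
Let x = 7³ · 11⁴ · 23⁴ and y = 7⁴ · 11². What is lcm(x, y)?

max exponent per prime: 7⁴ · 11⁴ · 23⁴ = 9837262146481

9837262146481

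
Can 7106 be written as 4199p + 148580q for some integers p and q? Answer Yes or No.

By Bézout, 4199p + 148580q = 7106 has integer solutions iff gcd(4199, 148580) | 7106.
Euclid: 148580 = 35·4199 + 1615; 4199 = 2·1615 + 969; 1615 = 1·969 + 646; 969 = 1·646 + 323; 646 = 2·323 + 0. gcd = 323; 7106 mod 323 = 0. Yes.

Yes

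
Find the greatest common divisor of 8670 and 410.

10

8670 = 2 · 3 · 5 · 17²
410 = 2 · 5 · 41
Common: 2 · 5 = 10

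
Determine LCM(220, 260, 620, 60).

lcm(220, 260) = 220·260/gcd = 57200/20 = 2860
lcm(2860, 620) = 2860·620/gcd = 1773200/20 = 88660
lcm(88660, 60) = 88660·60/gcd = 5319600/20 = 265980

265980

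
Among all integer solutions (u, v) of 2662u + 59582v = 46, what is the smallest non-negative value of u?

Euclid: 59582 = 22·2662 + 1018; 2662 = 2·1018 + 626; 1018 = 1·626 + 392; 626 = 1·392 + 234; 392 = 1·234 + 158; 234 = 1·158 + 76; 158 = 2·76 + 6; 76 = 12·6 + 4; 6 = 1·4 + 2; 4 = 2·2 + 0 → gcd = 2; 46 = 2·23.
Back-substitution yields 2662·(-10184) + 59582·(455) = 2, so one solution is u = -10184·23 = -234232, v = 455·23 = 10465.
Solutions in u differ by 59582/2 = 29791; the one in [0, 29791) is -234232 mod 29791 = 4096.

4096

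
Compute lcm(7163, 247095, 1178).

5775598530

lcm(7163, 247095) = 7163·247095/gcd = 1769941485/19 = 93154815
lcm(93154815, 1178) = 93154815·1178/gcd = 109736372070/19 = 5775598530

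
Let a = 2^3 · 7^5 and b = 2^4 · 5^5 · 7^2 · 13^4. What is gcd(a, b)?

392

min exponent per shared prime: 2^3 · 7^2 = 392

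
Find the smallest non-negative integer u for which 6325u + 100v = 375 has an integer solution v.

Euclid: 6325 = 63·100 + 25; 100 = 4·25 + 0 → gcd = 25; 375 = 25·15.
Back-substitution yields 6325·(1) + 100·(-63) = 25, so one solution is u = 1·15 = 15, v = -63·15 = -945.
Solutions in u differ by 100/25 = 4; the one in [0, 4) is 15 mod 4 = 3.

3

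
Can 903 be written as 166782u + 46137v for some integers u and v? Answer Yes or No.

By Bézout, 166782u + 46137v = 903 has integer solutions iff gcd(166782, 46137) | 903.
Euclid: 166782 = 3·46137 + 28371; 46137 = 1·28371 + 17766; 28371 = 1·17766 + 10605; 17766 = 1·10605 + 7161; 10605 = 1·7161 + 3444; 7161 = 2·3444 + 273; 3444 = 12·273 + 168; 273 = 1·168 + 105; 168 = 1·105 + 63; 105 = 1·63 + 42; 63 = 1·42 + 21; 42 = 2·21 + 0. gcd = 21; 903 mod 21 = 0. Yes.

Yes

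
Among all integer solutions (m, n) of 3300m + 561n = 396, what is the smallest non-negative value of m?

11

Euclid: 3300 = 5·561 + 495; 561 = 1·495 + 66; 495 = 7·66 + 33; 66 = 2·33 + 0 → gcd = 33; 396 = 33·12.
Back-substitution yields 3300·(8) + 561·(-47) = 33, so one solution is m = 8·12 = 96, n = -47·12 = -564.
Solutions in m differ by 561/33 = 17; the one in [0, 17) is 96 mod 17 = 11.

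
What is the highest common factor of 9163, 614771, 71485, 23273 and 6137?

gcd(9163, 614771): 614771 = 67·9163 + 850; 9163 = 10·850 + 663; 850 = 1·663 + 187; 663 = 3·187 + 102; 187 = 1·102 + 85; 102 = 1·85 + 17; 85 = 5·17 + 0 → 17
gcd(17, 71485): 71485 = 4205·17 + 0 → 17
gcd(17, 23273): 23273 = 1369·17 + 0 → 17
gcd(17, 6137): 6137 = 361·17 + 0 → 17

17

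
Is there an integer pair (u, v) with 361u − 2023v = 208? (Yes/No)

Yes

gcd(361, 2023): 2023 = 5·361 + 218; 361 = 1·218 + 143; 218 = 1·143 + 75; 143 = 1·75 + 68; 75 = 1·68 + 7; 68 = 9·7 + 5; 7 = 1·5 + 2; 5 = 2·2 + 1; 2 = 2·1 + 0 → 1
1 divides 208, so a solution exists.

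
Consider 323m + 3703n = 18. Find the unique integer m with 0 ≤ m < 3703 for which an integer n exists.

Reduce mod 3703: 323m ≡ 18 (mod 3703). With g = gcd(323, 3703) = 1 dividing 18, divide through: 323m ≡ 18 (mod 3703).
Since gcd(323, 3703) = 1, m ≡ 18·(323)⁻¹ ≡ 1628 (mod 3703). Smallest non-negative: 1628.

1628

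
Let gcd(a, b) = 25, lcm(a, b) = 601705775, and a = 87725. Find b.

171475

Using ab = gcd(a,b)·lcm(a,b) = 25·601705775 = 15042644375, we get b = 15042644375/87725 = 171475.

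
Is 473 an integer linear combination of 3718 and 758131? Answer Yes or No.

Yes

By Bézout, 3718m + 758131n = 473 has integer solutions iff gcd(3718, 758131) | 473.
Euclid: 758131 = 203·3718 + 3377; 3718 = 1·3377 + 341; 3377 = 9·341 + 308; 341 = 1·308 + 33; 308 = 9·33 + 11; 33 = 3·11 + 0. gcd = 11; 473 mod 11 = 0. Yes.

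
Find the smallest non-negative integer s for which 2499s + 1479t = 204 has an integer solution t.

Reduce mod 1479: 2499s ≡ 204 (mod 1479). With g = gcd(2499, 1479) = 51 dividing 204, divide through: 49s ≡ 4 (mod 29).
Since gcd(49, 29) = 1, s ≡ 4·(49)⁻¹ ≡ 6 (mod 29). Smallest non-negative: 6.

6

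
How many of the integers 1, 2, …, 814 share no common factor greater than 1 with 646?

363

Prime factors of 646: 2, 17, 19. Count integers ≤ 814 divisible by none of them.
By inclusion–exclusion: 814 − ⌊814/2⌋ − ⌊814/17⌋ − ⌊814/19⌋ + ⌊814/34⌋ + ⌊814/38⌋ + ⌊814/323⌋ − ⌊814/646⌋ = 363.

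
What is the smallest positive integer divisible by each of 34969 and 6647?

804287

gcd first: 34969 = 5·6647 + 1734; 6647 = 3·1734 + 1445; 1734 = 1·1445 + 289; 1445 = 5·289 + 0 → gcd = 289
lcm = 34969·6647/gcd = 232438943/289 = 804287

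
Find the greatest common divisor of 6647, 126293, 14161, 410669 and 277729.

gcd(6647, 126293): 126293 = 19·6647 + 0 → 6647
gcd(6647, 14161): 14161 = 2·6647 + 867; 6647 = 7·867 + 578; 867 = 1·578 + 289; 578 = 2·289 + 0 → 289
gcd(289, 410669): 410669 = 1421·289 + 0 → 289
gcd(289, 277729): 277729 = 961·289 + 0 → 289

289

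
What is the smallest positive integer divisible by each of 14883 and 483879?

19839039

gcd first: 483879 = 32·14883 + 7623; 14883 = 1·7623 + 7260; 7623 = 1·7260 + 363; 7260 = 20·363 + 0 → gcd = 363
lcm = 14883·483879/gcd = 7201571157/363 = 19839039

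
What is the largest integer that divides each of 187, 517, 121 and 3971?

11

gcd(187, 517): 517 = 2·187 + 143; 187 = 1·143 + 44; 143 = 3·44 + 11; 44 = 4·11 + 0 → 11
gcd(11, 121): 121 = 11·11 + 0 → 11
gcd(11, 3971): 3971 = 361·11 + 0 → 11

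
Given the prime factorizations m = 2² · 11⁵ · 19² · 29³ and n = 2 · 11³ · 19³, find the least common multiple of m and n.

max exponent per prime: 2² · 11⁵ · 19³ · 29³ = 107765119210804

107765119210804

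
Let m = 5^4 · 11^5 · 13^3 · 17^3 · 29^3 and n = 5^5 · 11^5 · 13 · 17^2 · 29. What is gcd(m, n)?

10966868501875

min exponent per shared prime: 5^4 · 11^5 · 13 · 17^2 · 29 = 10966868501875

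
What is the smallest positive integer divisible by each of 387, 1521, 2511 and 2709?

127732059

lcm(387, 1521) = 387·1521/gcd = 588627/9 = 65403
lcm(65403, 2511) = 65403·2511/gcd = 164226933/9 = 18247437
lcm(18247437, 2709) = 18247437·2709/gcd = 49432306833/387 = 127732059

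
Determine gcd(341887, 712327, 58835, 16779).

7

gcd(341887, 712327): 712327 = 2·341887 + 28553; 341887 = 11·28553 + 27804; 28553 = 1·27804 + 749; 27804 = 37·749 + 91; 749 = 8·91 + 21; 91 = 4·21 + 7; 21 = 3·7 + 0 → 7
gcd(7, 58835): 58835 = 8405·7 + 0 → 7
gcd(7, 16779): 16779 = 2397·7 + 0 → 7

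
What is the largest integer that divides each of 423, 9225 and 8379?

9

gcd(423, 9225): 9225 = 21·423 + 342; 423 = 1·342 + 81; 342 = 4·81 + 18; 81 = 4·18 + 9; 18 = 2·9 + 0 → 9
gcd(9, 8379): 8379 = 931·9 + 0 → 9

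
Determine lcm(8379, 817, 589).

8379 = 3² · 7² · 19; 817 = 19 · 43; 589 = 19 · 31
lcm takes max exponent of each prime: 3² · 7² · 19 · 31 · 43 = 11169207

11169207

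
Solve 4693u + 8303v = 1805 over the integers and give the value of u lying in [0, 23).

11

Reduce mod 8303: 4693u ≡ 1805 (mod 8303). With g = gcd(4693, 8303) = 361 dividing 1805, divide through: 13u ≡ 5 (mod 23).
Since gcd(13, 23) = 1, u ≡ 5·(13)⁻¹ ≡ 11 (mod 23). Smallest non-negative: 11.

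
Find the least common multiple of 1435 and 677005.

27757205

gcd first: 677005 = 471·1435 + 1120; 1435 = 1·1120 + 315; 1120 = 3·315 + 175; 315 = 1·175 + 140; 175 = 1·140 + 35; 140 = 4·35 + 0 → gcd = 35
lcm = 1435·677005/gcd = 971502175/35 = 27757205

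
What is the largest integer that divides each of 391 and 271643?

391 = 17 · 23
271643 = 17 · 19 · 29²
Common: 17 = 17

17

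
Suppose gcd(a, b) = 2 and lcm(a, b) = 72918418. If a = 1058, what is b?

a·b = gcd·lcm = 2·72918418 = 145836836, so b = 145836836/1058 = 137842.

137842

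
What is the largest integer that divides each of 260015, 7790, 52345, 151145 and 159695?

gcd(260015, 7790): 260015 = 33·7790 + 2945; 7790 = 2·2945 + 1900; 2945 = 1·1900 + 1045; 1900 = 1·1045 + 855; 1045 = 1·855 + 190; 855 = 4·190 + 95; 190 = 2·95 + 0 → 95
gcd(95, 52345): 52345 = 551·95 + 0 → 95
gcd(95, 151145): 151145 = 1591·95 + 0 → 95
gcd(95, 159695): 159695 = 1681·95 + 0 → 95

95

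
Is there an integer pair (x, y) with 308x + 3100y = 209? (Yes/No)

No

gcd(308, 3100): 3100 = 10·308 + 20; 308 = 15·20 + 8; 20 = 2·8 + 4; 8 = 2·4 + 0 → 4
4 does not divide 209, so a solution does not exist.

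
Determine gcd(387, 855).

9

Euclid: 855 = 2·387 + 81; 387 = 4·81 + 63; 81 = 1·63 + 18; 63 = 3·18 + 9; 18 = 2·9 + 0. Last nonzero remainder: 9.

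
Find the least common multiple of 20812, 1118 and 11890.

lcm(20812, 1118) = 20812·1118/gcd = 23267816/86 = 270556
lcm(270556, 11890) = 270556·11890/gcd = 3216910840/2 = 1608455420

1608455420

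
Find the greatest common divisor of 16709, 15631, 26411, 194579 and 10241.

539

16709 = 7² · 11 · 31; 15631 = 7² · 11 · 29; 26411 = 7⁴ · 11; 194579 = 7² · 11 · 19²; 10241 = 7² · 11 · 19
gcd takes min exponent of each prime: 7² · 11 = 539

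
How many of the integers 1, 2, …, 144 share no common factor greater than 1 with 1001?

Prime factors of 1001: 7, 11, 13. Count integers ≤ 144 divisible by none of them.
By inclusion–exclusion: 144 − ⌊144/7⌋ − ⌊144/11⌋ − ⌊144/13⌋ + ⌊144/77⌋ + ⌊144/91⌋ + ⌊144/143⌋ − ⌊144/1001⌋ = 103.

103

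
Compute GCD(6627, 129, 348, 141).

3

gcd(6627, 129): 6627 = 51·129 + 48; 129 = 2·48 + 33; 48 = 1·33 + 15; 33 = 2·15 + 3; 15 = 5·3 + 0 → 3
gcd(3, 348): 348 = 116·3 + 0 → 3
gcd(3, 141): 141 = 47·3 + 0 → 3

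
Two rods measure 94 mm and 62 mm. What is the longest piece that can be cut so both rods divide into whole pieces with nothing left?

2

Euclid: 94 = 1·62 + 32; 62 = 1·32 + 30; 32 = 1·30 + 2; 30 = 15·2 + 0. Last nonzero remainder: 2.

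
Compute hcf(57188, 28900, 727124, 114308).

68

gcd(57188, 28900): 57188 = 1·28900 + 28288; 28900 = 1·28288 + 612; 28288 = 46·612 + 136; 612 = 4·136 + 68; 136 = 2·68 + 0 → 68
gcd(68, 727124): 727124 = 10693·68 + 0 → 68
gcd(68, 114308): 114308 = 1681·68 + 0 → 68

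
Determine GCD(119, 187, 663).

119 = 7 · 17; 187 = 11 · 17; 663 = 3 · 13 · 17
gcd takes min exponent of each prime: 17 = 17

17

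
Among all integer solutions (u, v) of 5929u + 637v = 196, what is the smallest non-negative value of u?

1

Reduce mod 637: 5929u ≡ 196 (mod 637). With g = gcd(5929, 637) = 49 dividing 196, divide through: 121u ≡ 4 (mod 13).
Since gcd(121, 13) = 1, u ≡ 4·(121)⁻¹ ≡ 1 (mod 13). Smallest non-negative: 1.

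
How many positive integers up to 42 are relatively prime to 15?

22

Prime factors of 15: 3, 5. Count integers ≤ 42 divisible by none of them.
By inclusion–exclusion: 42 − ⌊42/3⌋ − ⌊42/5⌋ + ⌊42/15⌋ = 22.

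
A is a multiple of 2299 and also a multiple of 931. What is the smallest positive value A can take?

112651

2299 = 11² · 19; 931 = 7² · 19
max exponents: 7² · 11² · 19 = 112651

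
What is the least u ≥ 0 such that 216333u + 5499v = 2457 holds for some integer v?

Reduce mod 5499: 216333u ≡ 2457 (mod 5499). With g = gcd(216333, 5499) = 117 dividing 2457, divide through: 1849u ≡ 21 (mod 47).
Since gcd(1849, 47) = 1, u ≡ 21·(1849)⁻¹ ≡ 16 (mod 47). Smallest non-negative: 16.

16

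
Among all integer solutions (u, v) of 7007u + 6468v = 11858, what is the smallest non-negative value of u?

Reduce mod 6468: 7007u ≡ 11858 (mod 6468). With g = gcd(7007, 6468) = 539 dividing 11858, divide through: 13u ≡ 22 (mod 12).
Since gcd(13, 12) = 1, u ≡ 22·(13)⁻¹ ≡ 10 (mod 12). Smallest non-negative: 10.

10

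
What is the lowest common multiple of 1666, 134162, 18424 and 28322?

7289289784

1666 = 2 · 7² · 17; 134162 = 2 · 7² · 37²; 18424 = 2³ · 7² · 47; 28322 = 2 · 7² · 17²
lcm takes max exponent of each prime: 2³ · 7² · 17² · 37² · 47 = 7289289784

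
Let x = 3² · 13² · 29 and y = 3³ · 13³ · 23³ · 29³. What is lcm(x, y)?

max exponent per prime: 3³ · 13³ · 23³ · 29³ = 17602377184197

17602377184197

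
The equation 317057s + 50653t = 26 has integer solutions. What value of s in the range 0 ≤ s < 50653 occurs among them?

7240

Reduce mod 50653: 317057s ≡ 26 (mod 50653). With g = gcd(317057, 50653) = 1 dividing 26, divide through: 317057s ≡ 26 (mod 50653).
Since gcd(317057, 50653) = 1, s ≡ 26·(317057)⁻¹ ≡ 7240 (mod 50653). Smallest non-negative: 7240.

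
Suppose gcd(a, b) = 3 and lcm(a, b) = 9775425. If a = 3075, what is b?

9537

Using ab = gcd(a,b)·lcm(a,b) = 3·9775425 = 29326275, we get b = 29326275/3075 = 9537.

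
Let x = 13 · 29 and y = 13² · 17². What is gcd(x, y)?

min exponent per shared prime: 13 = 13

13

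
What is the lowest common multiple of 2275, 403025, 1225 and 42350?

1267916650

2275 = 5² · 7 · 13; 403025 = 5² · 7³ · 47; 1225 = 5² · 7²; 42350 = 2 · 5² · 7 · 11²
lcm takes max exponent of each prime: 2 · 5² · 7³ · 11² · 13 · 47 = 1267916650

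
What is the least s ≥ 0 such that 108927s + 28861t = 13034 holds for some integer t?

29

Euclid: 108927 = 3·28861 + 22344; 28861 = 1·22344 + 6517; 22344 = 3·6517 + 2793; 6517 = 2·2793 + 931; 2793 = 3·931 + 0 → gcd = 931; 13034 = 931·14.
Back-substitution yields 108927·(-9) + 28861·(34) = 931, so one solution is s = -9·14 = -126, t = 34·14 = 476.
Solutions in s differ by 28861/931 = 31; the one in [0, 31) is -126 mod 31 = 29.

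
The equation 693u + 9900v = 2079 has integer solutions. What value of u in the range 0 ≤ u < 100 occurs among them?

Euclid: 9900 = 14·693 + 198; 693 = 3·198 + 99; 198 = 2·99 + 0 → gcd = 99; 2079 = 99·21.
Back-substitution yields 693·(43) + 9900·(-3) = 99, so one solution is u = 43·21 = 903, v = -3·21 = -63.
Solutions in u differ by 9900/99 = 100; the one in [0, 100) is 903 mod 100 = 3.

3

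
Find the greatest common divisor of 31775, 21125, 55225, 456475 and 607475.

25

31775 = 5² · 31 · 41; 21125 = 5³ · 13²; 55225 = 5² · 47²; 456475 = 5² · 19 · 31²; 607475 = 5² · 11 · 47²
gcd takes min exponent of each prime: 5² = 25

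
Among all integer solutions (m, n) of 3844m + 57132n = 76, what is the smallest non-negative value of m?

gcd(3844, 57132) = 4 (Euclid: 57132 = 14·3844 + 3316; 3844 = 1·3316 + 528; 3316 = 6·528 + 148; 528 = 3·148 + 84; 148 = 1·84 + 64; 84 = 1·64 + 20; 64 = 3·20 + 4; 20 = 5·4 + 0), and 4 | 76.
Extended Euclid: 3844·(-2705) + 57132·(182) = 4. Scale by 19: m₀ = -51395.
General solution m = m₀ + 14283t; reducing mod 14283 gives m = 5737 (and n = -386).

5737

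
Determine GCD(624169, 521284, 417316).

361

gcd(624169, 521284): 624169 = 1·521284 + 102885; 521284 = 5·102885 + 6859; 102885 = 15·6859 + 0 → 6859
gcd(6859, 417316): 417316 = 60·6859 + 5776; 6859 = 1·5776 + 1083; 5776 = 5·1083 + 361; 1083 = 3·361 + 0 → 361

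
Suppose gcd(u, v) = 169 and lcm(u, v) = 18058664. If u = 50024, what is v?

61009

u·v = gcd·lcm = 169·18058664 = 3051914216, so v = 3051914216/50024 = 61009.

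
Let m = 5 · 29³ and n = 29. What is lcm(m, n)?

max exponent per prime: 5 · 29³ = 121945

121945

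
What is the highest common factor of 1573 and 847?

1573 = 11² · 13
847 = 7 · 11²
Common: 11² = 121

121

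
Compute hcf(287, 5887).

7

Euclid: 5887 = 20·287 + 147; 287 = 1·147 + 140; 147 = 1·140 + 7; 140 = 20·7 + 0. Last nonzero remainder: 7.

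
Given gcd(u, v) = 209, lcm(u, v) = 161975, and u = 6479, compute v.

Using uv = gcd(u,v)·lcm(u,v) = 209·161975 = 33852775, we get v = 33852775/6479 = 5225.

5225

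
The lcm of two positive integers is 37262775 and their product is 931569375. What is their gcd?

25

From gcd × lcm = pq: gcd = 931569375 / 37262775 = 25.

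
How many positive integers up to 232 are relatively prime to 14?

14 = 2·7. Inclusion–exclusion on these primes:
232 − ⌊232/2⌋ − ⌊232/7⌋ + ⌊232/14⌋ = 99

99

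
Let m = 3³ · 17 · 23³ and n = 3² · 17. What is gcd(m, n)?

min exponent per shared prime: 3² · 17 = 153

153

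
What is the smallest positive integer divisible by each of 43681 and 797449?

96491329

gcd first: 797449 = 18·43681 + 11191; 43681 = 3·11191 + 10108; 11191 = 1·10108 + 1083; 10108 = 9·1083 + 361; 1083 = 3·361 + 0 → gcd = 361
lcm = 43681·797449/gcd = 34833369769/361 = 96491329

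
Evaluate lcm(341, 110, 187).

341 = 11 · 31; 110 = 2 · 5 · 11; 187 = 11 · 17
lcm takes max exponent of each prime: 2 · 5 · 11 · 17 · 31 = 57970

57970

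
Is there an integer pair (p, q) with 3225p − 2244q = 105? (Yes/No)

By Bézout, 3225p − 2244q = 105 has integer solutions iff gcd(3225, 2244) | 105.
Euclid: 3225 = 1·2244 + 981; 2244 = 2·981 + 282; 981 = 3·282 + 135; 282 = 2·135 + 12; 135 = 11·12 + 3; 12 = 4·3 + 0. gcd = 3; 105 mod 3 = 0. Yes.

Yes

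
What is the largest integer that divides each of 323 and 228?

323 = 17 · 19
228 = 2² · 3 · 19
Common: 19 = 19

19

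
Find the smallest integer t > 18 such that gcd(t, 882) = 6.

24

gcd(t, 882) = 6 forces 6 | t; write t = 6s. Then gcd(6s, 6·147) = 6·gcd(s, 147), so need gcd(s, 147) = 1.
6s > 18 gives s ≥ 4. The least s ≥ 4 coprime to 147 is 4, so t = 6·4 = 24.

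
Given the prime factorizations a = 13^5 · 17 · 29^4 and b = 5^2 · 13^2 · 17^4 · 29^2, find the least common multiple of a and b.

548333080499412325

max exponent per prime: 5^2 · 13^5 · 17^4 · 29^4 = 548333080499412325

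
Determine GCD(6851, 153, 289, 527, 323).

gcd(6851, 153): 6851 = 44·153 + 119; 153 = 1·119 + 34; 119 = 3·34 + 17; 34 = 2·17 + 0 → 17
gcd(17, 289): 289 = 17·17 + 0 → 17
gcd(17, 527): 527 = 31·17 + 0 → 17
gcd(17, 323): 323 = 19·17 + 0 → 17

17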